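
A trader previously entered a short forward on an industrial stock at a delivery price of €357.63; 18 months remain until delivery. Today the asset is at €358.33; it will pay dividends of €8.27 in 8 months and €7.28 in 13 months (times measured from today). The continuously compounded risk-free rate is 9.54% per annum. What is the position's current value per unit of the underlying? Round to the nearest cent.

PV(remaining dividends) I = 8.27·e^(−0.0954·8/12) + 7.28·e^(−0.0954·13/12) = 14.3256
Current forward F = (S − I)·e^(rT) = (358.33 − 14.3256)·e^(0.0954·18/12) = 344.0044 × 1.153845 = 396.9278
Value (long) = (F − K)·e^(−rT) = (396.9278 − 357.63) × 0.866667 = 34.0581
Short position value = −(long value) = -€34.06

-€34.06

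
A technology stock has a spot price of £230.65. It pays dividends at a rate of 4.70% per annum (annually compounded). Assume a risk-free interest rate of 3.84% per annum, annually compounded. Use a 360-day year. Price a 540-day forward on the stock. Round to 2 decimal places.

F = S · (1+r)^T / (1+q)^T
= 230.65 × 1.058149 / 1.071322 = 230.65 × 0.987704
F = £227.81

£227.81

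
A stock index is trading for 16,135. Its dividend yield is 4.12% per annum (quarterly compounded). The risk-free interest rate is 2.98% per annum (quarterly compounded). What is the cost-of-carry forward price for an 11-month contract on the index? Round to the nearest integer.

F = S · (1+r/4)^(4T) / (1+q/4)^(4T)
= 16135 × 1.027589 / 1.038288 = 16135 × 0.989696
F = 15,969

15,969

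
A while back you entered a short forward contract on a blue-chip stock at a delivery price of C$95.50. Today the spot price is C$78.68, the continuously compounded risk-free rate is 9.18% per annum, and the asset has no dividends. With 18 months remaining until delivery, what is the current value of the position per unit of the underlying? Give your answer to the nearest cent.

C$4.53

Current fair forward for the remaining 18 months: F = S·e^(r·T), r = 0.0918
F = 78.68 · e^(0.0918 × 18/12) = 78.68 × 1.147631 = 90.2956
Value of long forward = (F − K)·e^(−rT) = (90.2956 − 95.50) · e^(−0.0918·18/12)
= -5.2044 × 0.871360 = -4.53
Short position value = −(long value) = C$4.53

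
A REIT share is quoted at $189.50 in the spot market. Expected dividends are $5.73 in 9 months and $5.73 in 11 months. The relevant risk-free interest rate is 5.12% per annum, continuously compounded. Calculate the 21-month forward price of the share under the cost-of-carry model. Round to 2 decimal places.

$195.25

PV(dividends) I = 5.73·e^(−0.0512·9/12) + 5.73·e^(−0.0512·11/12)
I = 5.5141 + 5.4673 = 10.9814
F = (S − I)·e^(rT) = (189.50 − 10.9814) · e^(0.0512·21/12)
= 178.5186 · e^0.089600 = 178.5186 × 1.093737 = $195.25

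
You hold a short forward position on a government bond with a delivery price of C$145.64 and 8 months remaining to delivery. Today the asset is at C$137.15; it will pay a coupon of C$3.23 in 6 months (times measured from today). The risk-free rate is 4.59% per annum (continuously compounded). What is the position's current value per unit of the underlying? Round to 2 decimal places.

PV(remaining coupons) I = 3.23·e^(−0.0459·6/12) = 3.1567
Current forward F = (S − I)·e^(rT) = (137.15 − 3.1567)·e^(0.0459·8/12) = 133.9933 × 1.031073 = 138.1569
Value (long) = (F − K)·e^(−rT) = (138.1569 − 145.64) × 0.969863 = -7.2576
Short position value = −(long value) = C$7.26

C$7.26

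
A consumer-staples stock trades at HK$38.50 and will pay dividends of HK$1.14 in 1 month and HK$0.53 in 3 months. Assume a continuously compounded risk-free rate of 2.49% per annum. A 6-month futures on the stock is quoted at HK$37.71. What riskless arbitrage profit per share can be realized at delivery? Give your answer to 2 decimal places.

PV(dividends) I = 1.14·e^(−0.0249·1/12) + 0.53·e^(−0.0249·3/12) = 1.6643
Fair futures F* = (S − I)·e^(rT) = (38.50 − 1.6643)·e^0.012450 = 36.8357 × 1.012528 = 37.2972
Market HK$37.71 > fair 37.2972: forward overpriced → cash-and-carry (borrow at r, buy the stock and collect the dividends, short the forward).
Profit at T = |F_mkt − F*| = |37.71 − 37.2972| = HK$0.41 per share

HK$0.41 per share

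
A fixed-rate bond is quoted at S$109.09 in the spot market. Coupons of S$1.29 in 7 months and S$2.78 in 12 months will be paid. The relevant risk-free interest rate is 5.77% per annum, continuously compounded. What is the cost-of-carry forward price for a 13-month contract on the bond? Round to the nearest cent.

S$112.01

PV(coupons) I = 1.29·e^(−0.0577·7/12) + 2.78·e^(−0.0577·12/12)
I = 1.2473 + 2.6241 = 3.8714
F = (S − I)·e^(rT) = (109.09 − 3.8714) · e^(0.0577·13/12)
= 105.2186 · e^0.062508 = 105.2186 × 1.064503 = S$112.01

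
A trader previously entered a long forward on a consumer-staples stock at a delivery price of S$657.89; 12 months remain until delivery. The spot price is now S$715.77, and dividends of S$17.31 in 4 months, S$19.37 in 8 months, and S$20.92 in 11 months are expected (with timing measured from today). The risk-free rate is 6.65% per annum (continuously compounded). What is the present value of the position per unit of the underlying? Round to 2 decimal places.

S$45.06

PV(remaining dividends) I = 17.31·e^(−0.0665·4/12) + 19.37·e^(−0.0665·8/12) + 20.92·e^(−0.0665·11/12) = 55.1434
Current forward F = (S − I)·e^(rT) = (715.77 − 55.1434)·e^(0.0665·12/12) = 660.6266 × 1.068761 = 706.0519
Value (long) = (F − K)·e^(−rT) = (706.0519 − 657.89) × 0.935663 = 45.0633
Value = S$45.06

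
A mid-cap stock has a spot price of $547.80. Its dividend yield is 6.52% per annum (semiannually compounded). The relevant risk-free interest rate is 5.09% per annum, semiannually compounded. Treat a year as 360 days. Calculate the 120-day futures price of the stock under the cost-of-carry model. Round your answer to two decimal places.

$545.27

F = S · (1+r/2)^(2T) / (1+q/2)^(2T)
= 547.80 × 1.016896 / 1.021617 = 547.80 × 0.995379
F = $545.27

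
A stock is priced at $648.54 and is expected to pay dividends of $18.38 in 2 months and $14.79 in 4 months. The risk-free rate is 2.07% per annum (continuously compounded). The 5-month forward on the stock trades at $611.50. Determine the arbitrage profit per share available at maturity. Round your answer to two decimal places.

PV(dividends) I = 18.38·e^(−0.0207·2/12) + 14.79·e^(−0.0207·4/12) = 33.0050
Fair forward F* = (S − I)·e^(rT) = (648.54 − 33.0050)·e^0.008625 = 615.5350 × 1.008662 = 620.8668
Market $611.50 < fair 620.8668: forward underpriced → reverse cash-and-carry (short the stock, invest proceeds at r, pay the dividends, go long the forward).
Profit at T = |F_mkt − F*| = |611.50 − 620.8668| = $9.37 per share

$9.37 per share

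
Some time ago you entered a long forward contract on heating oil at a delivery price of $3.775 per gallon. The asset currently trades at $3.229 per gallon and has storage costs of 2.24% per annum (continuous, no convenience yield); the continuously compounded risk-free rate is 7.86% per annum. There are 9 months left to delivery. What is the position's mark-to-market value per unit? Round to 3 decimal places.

-$0.275 per gallon

Current fair forward for the remaining 9 months: F = S·e^((r + u)·T), (r + u) = 0.0786 + 0.0224 = 0.1010
F = 3.229 · e^(0.1010 × 9/12) = 3.229 × 1.078693 = 3.4831
Value of long forward = (F − K)·e^(−rT) = (3.4831 − 3.775) · e^(−0.0786·9/12)
= -0.2919 × 0.942754 = -0.275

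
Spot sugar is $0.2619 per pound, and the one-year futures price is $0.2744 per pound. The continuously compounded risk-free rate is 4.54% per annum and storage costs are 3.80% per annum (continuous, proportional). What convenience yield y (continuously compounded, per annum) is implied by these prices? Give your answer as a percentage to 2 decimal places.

3.68%

F = S·e^((r+u−y)T) ⇒ (r+u−y) = ln(F/S)/T
ln(0.2744/0.2619) = 0.046624; /T ⇒ 0.046624
y = r + u − ln(F/S)/T = 0.0454 + 0.0380 − 0.046624 = 0.036776
y = 3.68%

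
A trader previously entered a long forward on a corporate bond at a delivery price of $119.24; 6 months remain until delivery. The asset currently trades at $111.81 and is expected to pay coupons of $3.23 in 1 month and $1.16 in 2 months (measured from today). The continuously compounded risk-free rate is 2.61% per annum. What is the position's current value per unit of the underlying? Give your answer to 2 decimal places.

-$10.26

PV(remaining coupons) I = 3.23·e^(−0.0261·1/12) + 1.16·e^(−0.0261·2/12) = 4.3779
Current forward F = (S − I)·e^(rT) = (111.81 − 4.3779)·e^(0.0261·6/12) = 107.4321 × 1.013136 = 108.8433
Value (long) = (F − K)·e^(−rT) = (108.8433 − 119.24) × 0.987035 = -10.2619
Value = -$10.26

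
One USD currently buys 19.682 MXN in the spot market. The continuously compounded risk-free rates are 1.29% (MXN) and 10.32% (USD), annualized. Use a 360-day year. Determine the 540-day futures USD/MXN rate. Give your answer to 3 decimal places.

F = S·e^((r_MXN − r_USD)T) = 19.682 · e^((0.0129 − 0.1032) × 540/360)
= 19.682 · e^-0.135450 = 19.682 × 0.873323
F = 17.189 MXN per USD

17.189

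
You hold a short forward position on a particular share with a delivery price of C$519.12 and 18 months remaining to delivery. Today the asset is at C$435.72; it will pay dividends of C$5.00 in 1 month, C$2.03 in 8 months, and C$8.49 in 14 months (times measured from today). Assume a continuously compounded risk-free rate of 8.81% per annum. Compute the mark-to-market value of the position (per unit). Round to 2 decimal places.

PV(remaining dividends) I = 5.00·e^(−0.0881·1/12) + 2.03·e^(−0.0881·8/12) + 8.49·e^(−0.0881·14/12) = 14.5383
Current forward F = (S − I)·e^(rT) = (435.72 − 14.5383)·e^(0.0881·18/12) = 421.1817 × 1.141279 = 480.6858
Value (long) = (F − K)·e^(−rT) = (480.6858 − 519.12) × 0.876210 = -33.6764
Short position value = −(long value) = C$33.68

C$33.68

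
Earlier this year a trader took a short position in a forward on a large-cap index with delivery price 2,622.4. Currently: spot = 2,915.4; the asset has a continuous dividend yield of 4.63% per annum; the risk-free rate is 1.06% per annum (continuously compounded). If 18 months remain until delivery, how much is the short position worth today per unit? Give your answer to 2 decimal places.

Current fair forward for the remaining 18 months: F = S·e^((r − q)·T), (r − q) = 0.0106 − 0.0463 = -0.0357
F = 2915.4 · e^(-0.0357 × 18/12) = 2915.4 × 0.94785855 = 2763.3868
Value of long forward = (F − K)·e^(−rT) = (2763.3868 − 2622.4) · e^(−0.0106·18/12)
= 140.9868 × 0.98422574 = 138.76
Short position value = −(long value) = -138.76

-138.76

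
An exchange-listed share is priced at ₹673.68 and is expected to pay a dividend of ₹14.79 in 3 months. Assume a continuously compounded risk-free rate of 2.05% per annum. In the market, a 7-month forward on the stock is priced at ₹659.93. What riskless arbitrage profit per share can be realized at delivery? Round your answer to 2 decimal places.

₹6.96 per share

PV(dividends) I = 14.79·e^(−0.0205·3/12) = 14.7144
Fair forward F* = (S − I)·e^(rT) = (673.68 − 14.7144)·e^0.011958 = 658.9656 × 1.012030 = 666.8930
Market ₹659.93 < fair 666.8930: forward underpriced → reverse cash-and-carry (short the stock, invest proceeds at r, pay the dividends, go long the forward).
Profit at T = |F_mkt − F*| = |659.93 − 666.8930| = ₹6.96 per share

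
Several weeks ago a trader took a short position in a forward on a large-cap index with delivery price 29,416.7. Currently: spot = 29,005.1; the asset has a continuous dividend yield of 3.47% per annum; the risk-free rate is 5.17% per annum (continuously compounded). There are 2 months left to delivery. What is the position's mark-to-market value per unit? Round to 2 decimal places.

Current fair forward for the remaining 2 months: F = S·e^((r − q)·T), (r − q) = 0.0517 − 0.0347 = 0.0170
F = 29005.1 · e^(0.0170 × 2/12) = 29005.1 × 1.00283735 = 29087.3976
Value of long forward = (F − K)·e^(−rT) = (29087.3976 − 29416.7) · e^(−0.0517·2/12)
= -329.3024 × 0.99142035 = -326.48
Short position value = −(long value) = 326.48

326.48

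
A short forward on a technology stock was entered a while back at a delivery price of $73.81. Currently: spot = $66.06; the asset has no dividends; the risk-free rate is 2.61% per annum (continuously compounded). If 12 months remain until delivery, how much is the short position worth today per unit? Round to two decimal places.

$5.85

Current fair forward for the remaining 12 months: F = S·e^(r·T), r = 0.0261
F = 66.06 · e^(0.0261 × 12/12) = 66.06 × 1.026444 = 67.8069
Value of long forward = (F − K)·e^(−rT) = (67.8069 − 73.81) · e^(−0.0261·12/12)
= -6.0031 × 0.974238 = -5.85
Short position value = −(long value) = $5.85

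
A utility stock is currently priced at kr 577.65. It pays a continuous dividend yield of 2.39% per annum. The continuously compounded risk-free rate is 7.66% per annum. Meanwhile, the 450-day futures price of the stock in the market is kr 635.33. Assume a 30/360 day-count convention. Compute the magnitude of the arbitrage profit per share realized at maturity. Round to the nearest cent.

kr 18.35 per share

Fair futures: F* = S·e^(carry·T), with carry = (r − q) = 0.0766 − 0.0239 = 0.0527
F* = 577.65 · e^(0.0527 × 450/360) = 577.65 · e^0.065875 = 577.65 × 1.068093 = kr 616.9839
Market kr 635.33 > fair kr 616.9839: forward overpriced → cash-and-carry (buy spot, short the forward).
At maturity, profit = |F_mkt − F*| = |635.33 − 616.9839| = kr 18.35 per share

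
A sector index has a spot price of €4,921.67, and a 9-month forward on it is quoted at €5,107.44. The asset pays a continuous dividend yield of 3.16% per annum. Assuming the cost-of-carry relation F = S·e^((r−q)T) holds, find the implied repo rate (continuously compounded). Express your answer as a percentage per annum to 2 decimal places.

From F = S·e^((r−q)T): (r − q) = ln(F/S)/T
ln(5107.44/4921.67) = ln(1.037745) = 0.037050
(r − q) = 0.037050 / (9/12) = 0.049400
r = ln(F/S)/T + q = 0.049400 + 0.0316 = 0.081000
r = 8.10%

8.10%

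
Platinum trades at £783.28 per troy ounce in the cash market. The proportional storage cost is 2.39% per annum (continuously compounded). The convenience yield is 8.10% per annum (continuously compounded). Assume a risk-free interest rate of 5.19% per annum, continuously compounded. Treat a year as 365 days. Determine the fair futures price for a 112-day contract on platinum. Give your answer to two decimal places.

Net carry = r + u − y = 0.0519 + 0.0239 − 0.0810 = -0.0052
F = S·e^((r+u−y)T) = 783.28 · e^(-0.0052 × 112/365) = 783.28 · e^-0.001596
= 783.28 × 0.998405 = £782.03 per troy ounce

£782.03 per troy ounce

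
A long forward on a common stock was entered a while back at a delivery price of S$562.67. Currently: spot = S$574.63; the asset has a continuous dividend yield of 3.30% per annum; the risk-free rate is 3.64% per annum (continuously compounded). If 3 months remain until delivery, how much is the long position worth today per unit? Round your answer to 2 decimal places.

S$12.34

Current fair forward for the remaining 3 months: F = S·e^((r − q)·T), (r − q) = 0.0364 − 0.0330 = 0.0034
F = 574.63 · e^(0.0034 × 3/12) = 574.63 × 1.000850 = 575.1184
Value of long forward = (F − K)·e^(−rT) = (575.1184 − 562.67) · e^(−0.0364·3/12)
= 12.4484 × 0.990941 = 12.34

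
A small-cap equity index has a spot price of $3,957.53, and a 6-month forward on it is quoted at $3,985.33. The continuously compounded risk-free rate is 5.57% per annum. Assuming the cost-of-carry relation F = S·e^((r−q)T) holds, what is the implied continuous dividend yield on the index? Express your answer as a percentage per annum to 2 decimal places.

From F = S·e^((r−q)T): (r − q) = ln(F/S)/T
ln(3985.33/3957.53) = ln(1.007025) = 0.007000
(r − q) = 0.007000 / (6/12) = 0.014000
q = r − ln(F/S)/T = 0.0557 − 0.014000 = 0.041700
q = 4.17%

4.17%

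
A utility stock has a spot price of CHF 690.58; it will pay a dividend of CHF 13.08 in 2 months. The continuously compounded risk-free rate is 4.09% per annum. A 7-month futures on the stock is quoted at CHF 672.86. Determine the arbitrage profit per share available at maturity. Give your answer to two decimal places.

CHF 21.09 per share

PV(dividends) I = 13.08·e^(−0.0409·2/12) = 12.9911
Fair futures F* = (S − I)·e^(rT) = (690.58 − 12.9911)·e^0.023858 = 677.5889 × 1.024145 = 693.9493
Market CHF 672.86 < fair 693.9493: forward underpriced → reverse cash-and-carry (short the stock, invest proceeds at r, pay the dividends, go long the forward).
Profit at T = |F_mkt − F*| = |672.86 − 693.9493| = CHF 21.09 per share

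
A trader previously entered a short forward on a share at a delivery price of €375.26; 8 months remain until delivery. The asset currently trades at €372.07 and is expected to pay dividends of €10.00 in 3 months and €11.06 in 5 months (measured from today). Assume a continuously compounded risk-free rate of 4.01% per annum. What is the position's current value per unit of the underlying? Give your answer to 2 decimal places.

€14.07

PV(remaining dividends) I = 10.00·e^(−0.0401·3/12) + 11.06·e^(−0.0401·5/12) = 20.7770
Current forward F = (S − I)·e^(rT) = (372.07 − 20.7770)·e^(0.0401·8/12) = 351.2930 × 1.027094 = 360.8109
Value (long) = (F − K)·e^(−rT) = (360.8109 − 375.26) × 0.973621 = -14.0679
Short position value = −(long value) = €14.07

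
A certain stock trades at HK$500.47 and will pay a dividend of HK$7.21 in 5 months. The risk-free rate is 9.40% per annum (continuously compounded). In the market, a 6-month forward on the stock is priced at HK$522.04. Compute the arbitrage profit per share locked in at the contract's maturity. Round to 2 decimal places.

HK$4.75 per share

PV(dividends) I = 7.21·e^(−0.0940·5/12) = 6.9331
Fair forward F* = (S − I)·e^(rT) = (500.47 − 6.9331)·e^0.047000 = 493.5369 × 1.048122 = 517.2869
Market HK$522.04 > fair 517.2869: forward overpriced → cash-and-carry (borrow at r, buy the stock and collect the dividends, short the forward).
Profit at T = |F_mkt − F*| = |522.04 − 517.2869| = HK$4.75 per share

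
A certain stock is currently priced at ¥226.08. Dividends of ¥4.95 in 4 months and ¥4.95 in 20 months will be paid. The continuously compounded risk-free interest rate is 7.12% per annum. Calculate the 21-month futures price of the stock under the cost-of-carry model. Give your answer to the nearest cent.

¥245.62

PV(dividends) I = 4.95·e^(−0.0712·4/12) + 4.95·e^(−0.0712·20/12)
I = 4.8339 + 4.3961 = 9.2300
F = (S − I)·e^(rT) = (226.08 − 9.2300) · e^(0.0712·21/12)
= 216.8500 · e^0.124600 = 216.8500 × 1.132695 = ¥245.62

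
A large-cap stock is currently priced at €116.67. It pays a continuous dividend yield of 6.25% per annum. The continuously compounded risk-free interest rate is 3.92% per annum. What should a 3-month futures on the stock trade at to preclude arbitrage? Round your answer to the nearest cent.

€115.99

F = S·e^((r − q)T) = 116.67 · e^((0.0392 − 0.0625) × 3/12)
= 116.67 · e^-0.005825 = 116.67 × 0.994192
F = €115.99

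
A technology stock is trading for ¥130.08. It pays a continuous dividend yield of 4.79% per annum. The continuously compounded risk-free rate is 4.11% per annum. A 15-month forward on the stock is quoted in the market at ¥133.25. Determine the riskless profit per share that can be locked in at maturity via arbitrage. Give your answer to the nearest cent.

¥4.27 per share

Fair forward: F* = S·e^(carry·T), with carry = (r − q) = 0.0411 − 0.0479 = -0.0068
F* = 130.08 · e^(-0.0068 × 15/12) = 130.08 · e^-0.008500 = 130.08 × 0.991536 = ¥128.9790
Market ¥133.25 > fair ¥128.9790: forward overpriced → cash-and-carry (buy spot, short the forward).
At maturity, profit = |F_mkt − F*| = |133.25 − 128.9790| = ¥4.27 per share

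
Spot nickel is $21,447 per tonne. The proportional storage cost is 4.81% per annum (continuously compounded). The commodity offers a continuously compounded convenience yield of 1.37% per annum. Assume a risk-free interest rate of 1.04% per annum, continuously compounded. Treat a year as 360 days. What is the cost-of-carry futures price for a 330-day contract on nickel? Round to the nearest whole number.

$22,346 per tonne

Net carry = r + u − y = 0.0104 + 0.0481 − 0.0137 = 0.0448
F = S·e^((r+u−y)T) = 21447 · e^(0.0448 × 330/360) = 21447 · e^0.041067
= 21447 × 1.041922 = $22,346 per tonne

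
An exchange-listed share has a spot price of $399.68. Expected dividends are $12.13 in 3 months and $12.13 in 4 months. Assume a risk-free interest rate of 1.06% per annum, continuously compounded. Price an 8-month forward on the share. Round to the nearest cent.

PV(dividends) I = 12.13·e^(−0.0106·3/12) + 12.13·e^(−0.0106·4/12)
I = 12.0979 + 12.0872 = 24.1851
F = (S − I)·e^(rT) = (399.68 − 24.1851) · e^(0.0106·8/12)
= 375.4949 · e^0.007067 = 375.4949 × 1.007092 = $378.16

$378.16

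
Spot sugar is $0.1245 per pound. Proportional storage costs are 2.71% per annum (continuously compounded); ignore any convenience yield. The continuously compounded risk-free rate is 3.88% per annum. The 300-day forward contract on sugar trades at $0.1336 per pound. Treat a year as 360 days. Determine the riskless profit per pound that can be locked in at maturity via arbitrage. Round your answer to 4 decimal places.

Fair forward: F* = S·e^(carry·T), with carry = (r + u) = 0.0388 + 0.0271 = 0.0659
F* = 0.1245 · e^(0.0659 × 300/360) = 0.1245 · e^0.054917 = 0.1245 × 1.056453 = $0.1315
Market $0.1336 > fair $0.1315: forward overpriced → cash-and-carry (buy spot, short the forward).
At maturity, profit = |F_mkt − F*| = |0.1336 − 0.1315| = $0.0021 per pound

$0.0021 per pound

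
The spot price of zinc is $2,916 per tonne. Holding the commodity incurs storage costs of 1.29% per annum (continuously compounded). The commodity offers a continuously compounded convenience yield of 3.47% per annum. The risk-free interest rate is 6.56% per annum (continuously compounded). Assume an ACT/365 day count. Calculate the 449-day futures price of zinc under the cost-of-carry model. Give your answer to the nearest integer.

Net carry = r + u − y = 0.0656 + 0.0129 − 0.0347 = 0.0438
F = S·e^((r+u−y)T) = 2916 · e^(0.0438 × 449/365) = 2916 · e^0.053880
= 2916 × 1.055358 = $3,077 per tonne

$3,077 per tonne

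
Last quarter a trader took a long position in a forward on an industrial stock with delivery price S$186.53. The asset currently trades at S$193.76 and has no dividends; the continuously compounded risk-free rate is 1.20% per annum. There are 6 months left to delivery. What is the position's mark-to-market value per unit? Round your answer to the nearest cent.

Current fair forward for the remaining 6 months: F = S·e^(r·T), r = 0.0120
F = 193.76 · e^(0.0120 × 6/12) = 193.76 × 1.006018 = 194.9260
Value of long forward = (F − K)·e^(−rT) = (194.9260 − 186.53) · e^(−0.0120·6/12)
= 8.3960 × 0.994018 = 8.35

S$8.35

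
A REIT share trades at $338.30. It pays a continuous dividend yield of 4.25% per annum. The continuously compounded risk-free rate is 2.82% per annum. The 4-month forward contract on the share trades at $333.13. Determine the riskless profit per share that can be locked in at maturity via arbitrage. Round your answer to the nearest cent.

Fair forward: F* = S·e^(carry·T), with carry = (r − q) = 0.0282 − 0.0425 = -0.0143
F* = 338.30 · e^(-0.0143 × 4/12) = 338.30 · e^-0.004767 = 338.30 × 0.995244 = $336.6910
Market $333.13 < fair $336.6910: forward underpriced → reverse cash-and-carry (short spot, go long the forward).
At maturity, profit = |F_mkt − F*| = |333.13 − 336.6910| = $3.56 per share

$3.56 per share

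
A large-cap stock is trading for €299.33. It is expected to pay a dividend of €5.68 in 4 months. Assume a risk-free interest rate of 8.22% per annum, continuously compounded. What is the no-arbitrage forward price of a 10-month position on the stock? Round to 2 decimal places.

€314.63

PV(dividends) I = 5.68·e^(−0.0822·4/12)
I = 5.5265
F = (S − I)·e^(rT) = (299.33 − 5.5265) · e^(0.0822·10/12)
= 293.8035 · e^0.068500 = 293.8035 × 1.070901 = €314.63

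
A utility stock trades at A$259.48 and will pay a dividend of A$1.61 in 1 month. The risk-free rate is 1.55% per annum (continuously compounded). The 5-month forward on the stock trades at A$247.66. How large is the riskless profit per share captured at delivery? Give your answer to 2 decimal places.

A$11.88 per share

PV(dividends) I = 1.61·e^(−0.0155·1/12) = 1.6079
Fair forward F* = (S − I)·e^(rT) = (259.48 − 1.6079)·e^0.006458 = 257.8721 × 1.006479 = 259.5429
Market A$247.66 < fair 259.5429: forward underpriced → reverse cash-and-carry (short the stock, invest proceeds at r, pay the dividends, go long the forward).
Profit at T = |F_mkt − F*| = |247.66 − 259.5429| = A$11.88 per share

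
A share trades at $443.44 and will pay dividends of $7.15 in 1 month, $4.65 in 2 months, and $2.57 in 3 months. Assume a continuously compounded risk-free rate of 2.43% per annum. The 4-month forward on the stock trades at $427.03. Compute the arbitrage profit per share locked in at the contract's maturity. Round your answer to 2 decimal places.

$5.58 per share

PV(dividends) I = 7.15·e^(−0.0243·1/12) + 4.65·e^(−0.0243·2/12) + 2.57·e^(−0.0243·3/12) = 14.3212
Fair forward F* = (S − I)·e^(rT) = (443.44 − 14.3212)·e^0.008100 = 429.1188 × 1.008133 = 432.6088
Market $427.03 < fair 432.6088: forward underpriced → reverse cash-and-carry (short the stock, invest proceeds at r, pay the dividends, go long the forward).
Profit at T = |F_mkt − F*| = |427.03 − 432.6088| = $5.58 per share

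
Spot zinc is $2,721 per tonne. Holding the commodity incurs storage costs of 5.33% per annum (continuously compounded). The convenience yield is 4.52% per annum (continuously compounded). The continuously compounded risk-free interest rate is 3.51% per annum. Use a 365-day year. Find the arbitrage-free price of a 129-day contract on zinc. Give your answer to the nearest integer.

Net carry = r + u − y = 0.0351 + 0.0533 − 0.0452 = 0.0432
F = S·e^((r+u−y)T) = 2721 · e^(0.0432 × 129/365) = 2721 · e^0.015268
= 2721 × 1.015385 = $2,763 per tonne

$2,763 per tonne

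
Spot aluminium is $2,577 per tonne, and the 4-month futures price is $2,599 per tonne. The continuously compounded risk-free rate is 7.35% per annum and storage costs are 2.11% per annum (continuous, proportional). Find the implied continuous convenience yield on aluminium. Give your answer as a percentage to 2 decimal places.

F = S·e^((r+u−y)T) ⇒ (r+u−y) = ln(F/S)/T
ln(2599/2577) = 0.008501; /T ⇒ 0.025503
y = r + u − ln(F/S)/T = 0.0735 + 0.0211 − 0.025503 = 0.069097
y = 6.91%

6.91%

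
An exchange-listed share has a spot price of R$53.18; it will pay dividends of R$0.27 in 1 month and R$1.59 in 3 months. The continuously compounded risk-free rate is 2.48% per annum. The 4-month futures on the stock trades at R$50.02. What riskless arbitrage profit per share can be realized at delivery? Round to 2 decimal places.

PV(dividends) I = 0.27·e^(−0.0248·1/12) + 1.59·e^(−0.0248·3/12) = 1.8496
Fair futures F* = (S − I)·e^(rT) = (53.18 − 1.8496)·e^0.008267 = 51.3304 × 1.008301 = 51.7565
Market R$50.02 < fair 51.7565: forward underpriced → reverse cash-and-carry (short the stock, invest proceeds at r, pay the dividends, go long the forward).
Profit at T = |F_mkt − F*| = |50.02 − 51.7565| = R$1.74 per share

R$1.74 per share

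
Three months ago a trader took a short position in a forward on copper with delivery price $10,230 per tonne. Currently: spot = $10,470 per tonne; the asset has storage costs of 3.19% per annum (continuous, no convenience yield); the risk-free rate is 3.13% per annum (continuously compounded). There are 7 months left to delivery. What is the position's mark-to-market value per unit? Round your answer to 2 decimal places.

Current fair forward for the remaining 7 months: F = S·e^((r + u)·T), (r + u) = 0.0313 + 0.0319 = 0.0632
F = 10470 · e^(0.0632 × 7/12) = 10470 × 1.03755467 = 10863.1974
Value of long forward = (F − K)·e^(−rT) = (10863.1974 − 10230) · e^(−0.0313·7/12)
= 633.1974 × 0.98190734 = 621.74
Short position value = −(long value) = -$621.74

-$621.74 per tonne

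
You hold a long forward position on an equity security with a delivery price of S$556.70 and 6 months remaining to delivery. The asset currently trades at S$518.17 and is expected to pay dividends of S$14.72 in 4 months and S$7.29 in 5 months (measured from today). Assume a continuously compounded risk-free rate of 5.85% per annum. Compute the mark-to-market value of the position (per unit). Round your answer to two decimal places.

-S$44.03

PV(remaining dividends) I = 14.72·e^(−0.0585·4/12) + 7.29·e^(−0.0585·5/12) = 21.5502
Current forward F = (S − I)·e^(rT) = (518.17 − 21.5502)·e^(0.0585·6/12) = 496.6198 × 1.029682 = 511.3605
Value (long) = (F − K)·e^(−rT) = (511.3605 − 556.70) × 0.971174 = -44.0325
Value = -S$44.03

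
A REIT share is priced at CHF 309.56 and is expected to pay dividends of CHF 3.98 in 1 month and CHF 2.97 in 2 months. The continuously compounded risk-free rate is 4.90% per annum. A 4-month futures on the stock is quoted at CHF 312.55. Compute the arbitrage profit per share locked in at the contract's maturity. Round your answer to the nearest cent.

PV(dividends) I = 3.98·e^(−0.0490·1/12) + 2.97·e^(−0.0490·2/12) = 6.9096
Fair futures F* = (S − I)·e^(rT) = (309.56 − 6.9096)·e^0.016333 = 302.6504 × 1.016467 = 307.6341
Market CHF 312.55 > fair 307.6341: forward overpriced → cash-and-carry (borrow at r, buy the stock and collect the dividends, short the forward).
Profit at T = |F_mkt − F*| = |312.55 − 307.6341| = CHF 4.92 per share

CHF 4.92 per share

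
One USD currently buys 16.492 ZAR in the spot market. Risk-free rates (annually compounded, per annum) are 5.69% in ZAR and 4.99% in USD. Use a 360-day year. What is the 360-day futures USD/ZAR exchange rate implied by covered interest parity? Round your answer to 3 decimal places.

By covered interest parity, F = S · (1+r_ZAR)^T / (1+r_USD)^T
= 16.492 × 1.056900 / 1.049900 = 16.492 × 1.006667
F = 16.602 ZAR per USD

16.602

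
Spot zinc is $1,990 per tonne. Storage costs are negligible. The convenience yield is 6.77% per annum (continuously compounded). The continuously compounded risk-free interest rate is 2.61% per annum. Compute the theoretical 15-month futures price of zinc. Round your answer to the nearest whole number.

$1,889 per tonne

Net carry = r + u − y = 0.0261 + 0.0000 − 0.0677 = -0.0416
F = S·e^((r+u−y)T) = 1990 · e^(-0.0416 × 15/12) = 1990 · e^-0.052000
= 1990 × 0.949329 = $1,889 per tonne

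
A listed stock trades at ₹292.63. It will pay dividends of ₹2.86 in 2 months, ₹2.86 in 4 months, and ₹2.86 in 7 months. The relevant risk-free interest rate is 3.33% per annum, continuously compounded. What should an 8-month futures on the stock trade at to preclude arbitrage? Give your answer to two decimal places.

PV(dividends) I = 2.86·e^(−0.0333·2/12) + 2.86·e^(−0.0333·4/12) + 2.86·e^(−0.0333·7/12)
I = 2.8442 + 2.8284 + 2.8050 = 8.4776
F = (S − I)·e^(rT) = (292.63 − 8.4776) · e^(0.0333·8/12)
= 284.1524 · e^0.022200 = 284.1524 × 1.022448 = ₹290.53

₹290.53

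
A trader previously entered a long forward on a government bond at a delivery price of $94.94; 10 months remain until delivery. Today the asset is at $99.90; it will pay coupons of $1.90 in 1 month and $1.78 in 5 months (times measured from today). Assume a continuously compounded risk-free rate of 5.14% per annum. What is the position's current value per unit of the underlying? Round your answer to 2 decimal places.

PV(remaining coupons) I = 1.90·e^(−0.0514·1/12) + 1.78·e^(−0.0514·5/12) = 3.6342
Current forward F = (S − I)·e^(rT) = (99.90 − 3.6342)·e^(0.0514·10/12) = 96.2658 × 1.043764 = 100.4788
Value (long) = (F − K)·e^(−rT) = (100.4788 − 94.94) × 0.958071 = 5.3066
Value = $5.31

$5.31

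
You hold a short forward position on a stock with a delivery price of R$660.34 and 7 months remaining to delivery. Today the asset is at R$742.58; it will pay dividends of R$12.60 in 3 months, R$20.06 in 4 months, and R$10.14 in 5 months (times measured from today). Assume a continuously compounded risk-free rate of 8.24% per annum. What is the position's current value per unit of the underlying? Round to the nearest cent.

PV(remaining dividends) I = 12.60·e^(−0.0824·3/12) + 20.06·e^(−0.0824·4/12) + 10.14·e^(−0.0824·5/12) = 41.6574
Current forward F = (S − I)·e^(rT) = (742.58 − 41.6574)·e^(0.0824·7/12) = 700.9226 × 1.049241 = 735.4367
Value (long) = (F − K)·e^(−rT) = (735.4367 − 660.34) × 0.953070 = 71.5724
Short position value = −(long value) = -R$71.57

-R$71.57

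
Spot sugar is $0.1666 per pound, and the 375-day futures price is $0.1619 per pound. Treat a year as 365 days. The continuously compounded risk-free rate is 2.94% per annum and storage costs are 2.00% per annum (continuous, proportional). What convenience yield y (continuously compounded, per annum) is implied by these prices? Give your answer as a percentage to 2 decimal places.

F = S·e^((r+u−y)T) ⇒ (r+u−y) = ln(F/S)/T
ln(0.1619/0.1666) = -0.028617; /T ⇒ -0.027854
y = r + u − ln(F/S)/T = 0.0294 + 0.0200 + 0.027854 = 0.077254
y = 7.73%

7.73%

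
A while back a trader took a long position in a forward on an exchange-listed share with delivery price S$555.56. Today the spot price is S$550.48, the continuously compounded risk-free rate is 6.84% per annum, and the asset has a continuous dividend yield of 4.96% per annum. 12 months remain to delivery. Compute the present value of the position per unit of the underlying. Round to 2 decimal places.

S$5.01

Current fair forward for the remaining 12 months: F = S·e^((r − q)·T), (r − q) = 0.0684 − 0.0496 = 0.0188
F = 550.48 · e^(0.0188 × 12/12) = 550.48 × 1.018978 = 560.9270
Value of long forward = (F − K)·e^(−rT) = (560.9270 − 555.56) · e^(−0.0684·12/12)
= 5.3670 × 0.933887 = 5.01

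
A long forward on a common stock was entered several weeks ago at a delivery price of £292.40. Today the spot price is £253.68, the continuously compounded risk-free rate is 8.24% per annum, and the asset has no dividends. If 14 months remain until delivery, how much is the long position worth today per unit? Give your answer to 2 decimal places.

-£11.92

Current fair forward for the remaining 14 months: F = S·e^(r·T), r = 0.0824
F = 253.68 · e^(0.0824 × 14/12) = 253.68 × 1.100906 = 279.2778
Value of long forward = (F − K)·e^(−rT) = (279.2778 − 292.40) · e^(−0.0824·14/12)
= -13.1222 × 0.908343 = -11.92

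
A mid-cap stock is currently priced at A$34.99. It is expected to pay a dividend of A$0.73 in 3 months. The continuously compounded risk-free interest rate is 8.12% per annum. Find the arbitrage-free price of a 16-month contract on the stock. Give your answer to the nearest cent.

PV(dividends) I = 0.73·e^(−0.0812·3/12)
I = 0.7153
F = (S − I)·e^(rT) = (34.99 − 0.7153) · e^(0.0812·16/12)
= 34.2747 · e^0.108267 = 34.2747 × 1.114345 = A$38.19

A$38.19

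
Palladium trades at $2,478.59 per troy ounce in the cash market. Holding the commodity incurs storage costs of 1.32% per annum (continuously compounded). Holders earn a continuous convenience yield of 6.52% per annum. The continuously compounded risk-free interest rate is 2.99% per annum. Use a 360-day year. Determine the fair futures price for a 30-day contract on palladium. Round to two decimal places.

$2,474.03 per troy ounce

Net carry = r + u − y = 0.0299 + 0.0132 − 0.0652 = -0.0221
F = S·e^((r+u−y)T) = 2478.59 · e^(-0.0221 × 30/360) = 2478.59 · e^-0.00184167
= 2478.59 × 0.99816002 = $2,474.03 per troy ounce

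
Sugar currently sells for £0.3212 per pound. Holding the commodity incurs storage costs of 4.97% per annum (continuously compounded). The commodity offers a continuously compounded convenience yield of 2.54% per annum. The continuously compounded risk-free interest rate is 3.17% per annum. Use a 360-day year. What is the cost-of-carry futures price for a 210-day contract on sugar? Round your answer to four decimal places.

Net carry = r + u − y = 0.0317 + 0.0497 − 0.0254 = 0.0560
F = S·e^((r+u−y)T) = 0.3212 · e^(0.0560 × 210/360) = 0.3212 · e^0.032667
= 0.3212 × 1.033206 = £0.3319 per pound

£0.3319 per pound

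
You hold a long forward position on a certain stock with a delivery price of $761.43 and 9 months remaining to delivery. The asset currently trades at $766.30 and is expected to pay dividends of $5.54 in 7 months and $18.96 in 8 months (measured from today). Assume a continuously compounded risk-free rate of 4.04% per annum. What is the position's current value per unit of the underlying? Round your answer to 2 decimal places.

$3.73

PV(remaining dividends) I = 5.54·e^(−0.0404·7/12) + 18.96·e^(−0.0404·8/12) = 23.8671
Current forward F = (S − I)·e^(rT) = (766.30 − 23.8671)·e^(0.0404·9/12) = 742.4329 × 1.030764 = 765.2731
Value (long) = (F − K)·e^(−rT) = (765.2731 − 761.43) × 0.970154 = 3.7284
Value = $3.73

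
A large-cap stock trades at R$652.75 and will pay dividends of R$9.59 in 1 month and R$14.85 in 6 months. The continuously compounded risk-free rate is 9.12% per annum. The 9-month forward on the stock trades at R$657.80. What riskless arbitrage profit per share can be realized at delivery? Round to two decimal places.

R$15.78 per share

PV(dividends) I = 9.59·e^(−0.0912·1/12) + 14.85·e^(−0.0912·6/12) = 23.7054
Fair forward F* = (S − I)·e^(rT) = (652.75 − 23.7054)·e^0.068400 = 629.0446 × 1.070794 = 673.5772
Market R$657.80 < fair 673.5772: forward underpriced → reverse cash-and-carry (short the stock, invest proceeds at r, pay the dividends, go long the forward).
Profit at T = |F_mkt − F*| = |657.80 − 673.5772| = R$15.78 per share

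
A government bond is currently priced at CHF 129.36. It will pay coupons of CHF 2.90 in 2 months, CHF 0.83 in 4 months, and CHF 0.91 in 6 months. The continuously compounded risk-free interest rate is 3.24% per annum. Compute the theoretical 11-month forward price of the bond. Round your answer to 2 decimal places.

PV(coupons) I = 2.90·e^(−0.0324·2/12) + 0.83·e^(−0.0324·4/12) + 0.91·e^(−0.0324·6/12)
I = 2.8844 + 0.8211 + 0.8954 = 4.6009
F = (S − I)·e^(rT) = (129.36 − 4.6009) · e^(0.0324·11/12)
= 124.7591 · e^0.029700 = 124.7591 × 1.030145 = CHF 128.52

CHF 128.52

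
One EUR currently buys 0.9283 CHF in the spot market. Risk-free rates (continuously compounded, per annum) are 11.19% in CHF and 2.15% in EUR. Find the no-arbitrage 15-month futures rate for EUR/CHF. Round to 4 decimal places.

1.0394

F = S·e^((r_CHF − r_EUR)T) = 0.9283 · e^((0.1119 − 0.0215) × 15/12)
= 0.9283 · e^0.113000 = 0.9283 × 1.119632
F = 1.0394 CHF per EUR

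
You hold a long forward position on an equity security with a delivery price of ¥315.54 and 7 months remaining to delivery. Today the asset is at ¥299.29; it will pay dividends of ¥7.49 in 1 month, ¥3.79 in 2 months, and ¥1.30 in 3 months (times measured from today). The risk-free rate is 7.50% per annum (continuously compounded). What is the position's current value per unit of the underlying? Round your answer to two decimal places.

-¥15.20

PV(remaining dividends) I = 7.49·e^(−0.0750·1/12) + 3.79·e^(−0.0750·2/12) + 1.30·e^(−0.0750·3/12) = 12.4621
Current forward F = (S − I)·e^(rT) = (299.29 − 12.4621)·e^(0.0750·7/12) = 286.8279 × 1.044721 = 299.6551
Value (long) = (F − K)·e^(−rT) = (299.6551 − 315.54) × 0.957193 = -15.2049
Value = -¥15.20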